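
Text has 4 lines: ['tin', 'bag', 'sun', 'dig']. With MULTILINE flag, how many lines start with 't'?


With MULTILINE flag, ^ matches the start of each line.
Lines: ['tin', 'bag', 'sun', 'dig']
Checking which lines start with 't':
  Line 1: 'tin' -> MATCH
  Line 2: 'bag' -> no
  Line 3: 'sun' -> no
  Line 4: 'dig' -> no
Matching lines: ['tin']
Count: 1

1


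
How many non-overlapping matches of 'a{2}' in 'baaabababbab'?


Pattern 'a{2}' matches exactly 2 consecutive a's (greedy, non-overlapping).
String: 'baaabababbab'
Scanning for runs of a's:
  Run at pos 1: 'aaa' (length 3) -> 1 match(es)
  Run at pos 5: 'a' (length 1) -> 0 match(es)
  Run at pos 7: 'a' (length 1) -> 0 match(es)
  Run at pos 10: 'a' (length 1) -> 0 match(es)
Matches found: ['aa']
Total: 1

1


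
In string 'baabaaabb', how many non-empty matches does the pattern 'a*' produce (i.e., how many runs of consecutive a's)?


Pattern 'a*' matches zero or more a's. We want non-empty runs of consecutive a's.
String: 'baabaaabb'
Walking through the string to find runs of a's:
  Run 1: positions 1-2 -> 'aa'
  Run 2: positions 4-6 -> 'aaa'
Non-empty runs found: ['aa', 'aaa']
Count: 2

2


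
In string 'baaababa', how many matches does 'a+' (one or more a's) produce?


Pattern 'a+' matches one or more consecutive a's.
String: 'baaababa'
Scanning for runs of a:
  Match 1: 'aaa' (length 3)
  Match 2: 'a' (length 1)
  Match 3: 'a' (length 1)
Total matches: 3

3


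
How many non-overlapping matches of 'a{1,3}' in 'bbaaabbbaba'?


Pattern 'a{1,3}' matches between 1 and 3 consecutive a's (greedy).
String: 'bbaaabbbaba'
Finding runs of a's and applying greedy matching:
  Run at pos 2: 'aaa' (length 3)
  Run at pos 8: 'a' (length 1)
  Run at pos 10: 'a' (length 1)
Matches: ['aaa', 'a', 'a']
Count: 3

3


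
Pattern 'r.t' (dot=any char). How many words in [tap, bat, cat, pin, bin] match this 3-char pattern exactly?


Pattern 'r.t' means: starts with 'r', any single char, ends with 't'.
Checking each word (must be exactly 3 chars):
  'tap' (len=3): no
  'bat' (len=3): no
  'cat' (len=3): no
  'pin' (len=3): no
  'bin' (len=3): no
Matching words: []
Total: 0

0


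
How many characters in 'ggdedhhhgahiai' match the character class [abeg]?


Character class [abeg] matches any of: {a, b, e, g}
Scanning string 'ggdedhhhgahiai' character by character:
  pos 0: 'g' -> MATCH
  pos 1: 'g' -> MATCH
  pos 2: 'd' -> no
  pos 3: 'e' -> MATCH
  pos 4: 'd' -> no
  pos 5: 'h' -> no
  pos 6: 'h' -> no
  pos 7: 'h' -> no
  pos 8: 'g' -> MATCH
  pos 9: 'a' -> MATCH
  pos 10: 'h' -> no
  pos 11: 'i' -> no
  pos 12: 'a' -> MATCH
  pos 13: 'i' -> no
Total matches: 6

6


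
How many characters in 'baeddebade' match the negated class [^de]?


Negated class [^de] matches any char NOT in {d, e}
Scanning 'baeddebade':
  pos 0: 'b' -> MATCH
  pos 1: 'a' -> MATCH
  pos 2: 'e' -> no (excluded)
  pos 3: 'd' -> no (excluded)
  pos 4: 'd' -> no (excluded)
  pos 5: 'e' -> no (excluded)
  pos 6: 'b' -> MATCH
  pos 7: 'a' -> MATCH
  pos 8: 'd' -> no (excluded)
  pos 9: 'e' -> no (excluded)
Total matches: 4

4


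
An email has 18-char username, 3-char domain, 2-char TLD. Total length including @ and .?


An email address has format: username@domain.tld
Username length: 18
'@' character: 1
Domain length: 3
'.' character: 1
TLD length: 2
Total = 18 + 1 + 3 + 1 + 2 = 25

25


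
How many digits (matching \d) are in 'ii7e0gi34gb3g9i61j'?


\d matches any digit 0-9.
Scanning 'ii7e0gi34gb3g9i61j':
  pos 2: '7' -> DIGIT
  pos 4: '0' -> DIGIT
  pos 7: '3' -> DIGIT
  pos 8: '4' -> DIGIT
  pos 11: '3' -> DIGIT
  pos 13: '9' -> DIGIT
  pos 15: '6' -> DIGIT
  pos 16: '1' -> DIGIT
Digits found: ['7', '0', '3', '4', '3', '9', '6', '1']
Total: 8

8


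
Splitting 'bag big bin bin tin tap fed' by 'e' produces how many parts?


Splitting by 'e' breaks the string at each occurrence of the separator.
Text: 'bag big bin bin tin tap fed'
Parts after split:
  Part 1: 'bag big bin bin tin tap f'
  Part 2: 'd'
Total parts: 2

2


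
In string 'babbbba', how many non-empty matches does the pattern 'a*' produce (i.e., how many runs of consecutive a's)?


Pattern 'a*' matches zero or more a's. We want non-empty runs of consecutive a's.
String: 'babbbba'
Walking through the string to find runs of a's:
  Run 1: positions 1-1 -> 'a'
  Run 2: positions 6-6 -> 'a'
Non-empty runs found: ['a', 'a']
Count: 2

2


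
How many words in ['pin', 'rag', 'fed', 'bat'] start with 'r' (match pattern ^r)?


Pattern ^r anchors to start of word. Check which words begin with 'r':
  'pin' -> no
  'rag' -> MATCH (starts with 'r')
  'fed' -> no
  'bat' -> no
Matching words: ['rag']
Count: 1

1


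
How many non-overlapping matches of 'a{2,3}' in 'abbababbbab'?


Pattern 'a{2,3}' matches between 2 and 3 consecutive a's (greedy).
String: 'abbababbbab'
Finding runs of a's and applying greedy matching:
  Run at pos 0: 'a' (length 1)
  Run at pos 3: 'a' (length 1)
  Run at pos 5: 'a' (length 1)
  Run at pos 9: 'a' (length 1)
Matches: []
Count: 0

0


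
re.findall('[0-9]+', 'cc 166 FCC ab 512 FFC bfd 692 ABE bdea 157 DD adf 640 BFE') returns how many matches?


Pattern '[0-9]+' finds one or more digits.
Text: 'cc 166 FCC ab 512 FFC bfd 692 ABE bdea 157 DD adf 640 BFE'
Scanning for matches:
  Match 1: '166'
  Match 2: '512'
  Match 3: '692'
  Match 4: '157'
  Match 5: '640'
Total matches: 5

5


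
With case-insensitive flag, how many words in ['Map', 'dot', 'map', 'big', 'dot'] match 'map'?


Case-insensitive matching: compare each word's lowercase form to 'map'.
  'Map' -> lower='map' -> MATCH
  'dot' -> lower='dot' -> no
  'map' -> lower='map' -> MATCH
  'big' -> lower='big' -> no
  'dot' -> lower='dot' -> no
Matches: ['Map', 'map']
Count: 2

2


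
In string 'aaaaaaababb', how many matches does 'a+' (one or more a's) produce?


Pattern 'a+' matches one or more consecutive a's.
String: 'aaaaaaababb'
Scanning for runs of a:
  Match 1: 'aaaaaaa' (length 7)
  Match 2: 'a' (length 1)
Total matches: 2

2


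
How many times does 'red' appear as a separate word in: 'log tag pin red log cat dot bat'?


Scanning each word for exact match 'red':
  Word 1: 'log' -> no
  Word 2: 'tag' -> no
  Word 3: 'pin' -> no
  Word 4: 'red' -> MATCH
  Word 5: 'log' -> no
  Word 6: 'cat' -> no
  Word 7: 'dot' -> no
  Word 8: 'bat' -> no
Total matches: 1

1


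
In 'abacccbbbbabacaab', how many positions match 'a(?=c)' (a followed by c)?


Lookahead 'a(?=c)' matches 'a' only when followed by 'c'.
String: 'abacccbbbbabacaab'
Checking each position where char is 'a':
  pos 0: 'a' -> no (next='b')
  pos 2: 'a' -> MATCH (next='c')
  pos 10: 'a' -> no (next='b')
  pos 12: 'a' -> MATCH (next='c')
  pos 14: 'a' -> no (next='a')
  pos 15: 'a' -> no (next='b')
Matching positions: [2, 12]
Count: 2

2


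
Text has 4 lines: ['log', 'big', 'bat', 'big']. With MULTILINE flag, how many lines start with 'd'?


With MULTILINE flag, ^ matches the start of each line.
Lines: ['log', 'big', 'bat', 'big']
Checking which lines start with 'd':
  Line 1: 'log' -> no
  Line 2: 'big' -> no
  Line 3: 'bat' -> no
  Line 4: 'big' -> no
Matching lines: []
Count: 0

0


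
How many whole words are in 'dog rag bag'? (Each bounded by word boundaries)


Word boundaries (\b) mark the start/end of each word.
Text: 'dog rag bag'
Splitting by whitespace:
  Word 1: 'dog'
  Word 2: 'rag'
  Word 3: 'bag'
Total whole words: 3

3


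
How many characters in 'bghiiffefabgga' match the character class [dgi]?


Character class [dgi] matches any of: {d, g, i}
Scanning string 'bghiiffefabgga' character by character:
  pos 0: 'b' -> no
  pos 1: 'g' -> MATCH
  pos 2: 'h' -> no
  pos 3: 'i' -> MATCH
  pos 4: 'i' -> MATCH
  pos 5: 'f' -> no
  pos 6: 'f' -> no
  pos 7: 'e' -> no
  pos 8: 'f' -> no
  pos 9: 'a' -> no
  pos 10: 'b' -> no
  pos 11: 'g' -> MATCH
  pos 12: 'g' -> MATCH
  pos 13: 'a' -> no
Total matches: 5

5


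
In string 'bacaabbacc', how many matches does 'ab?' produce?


Pattern 'ab?' matches 'a' optionally followed by 'b'.
String: 'bacaabbacc'
Scanning left to right for 'a' then checking next char:
  Match 1: 'a' (a not followed by b)
  Match 2: 'a' (a not followed by b)
  Match 3: 'ab' (a followed by b)
  Match 4: 'a' (a not followed by b)
Total matches: 4

4


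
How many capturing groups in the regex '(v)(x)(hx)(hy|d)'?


To count capturing groups, count each '(' that starts a group.
Pattern: '(v)(x)(hx)(hy|d)'
Walking through the pattern:
  Position 0: '(' -> group #1
  Position 3: '(' -> group #2
  Position 6: '(' -> group #3
  Position 10: '(' -> group #4
Total capturing groups: 4

4


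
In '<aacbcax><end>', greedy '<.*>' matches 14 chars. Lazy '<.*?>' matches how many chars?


Greedy '<.*>' tries to match as MUCH as possible.
Lazy '<.*?>' tries to match as LITTLE as possible.

String: '<aacbcax><end>'
Greedy '<.*>' starts at first '<' and extends to the LAST '>': '<aacbcax><end>' (14 chars)
Lazy '<.*?>' starts at first '<' and stops at the FIRST '>': '<aacbcax>' (9 chars)

9


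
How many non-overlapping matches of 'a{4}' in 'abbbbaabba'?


Pattern 'a{4}' matches exactly 4 consecutive a's (greedy, non-overlapping).
String: 'abbbbaabba'
Scanning for runs of a's:
  Run at pos 0: 'a' (length 1) -> 0 match(es)
  Run at pos 5: 'aa' (length 2) -> 0 match(es)
  Run at pos 9: 'a' (length 1) -> 0 match(es)
Matches found: []
Total: 0

0


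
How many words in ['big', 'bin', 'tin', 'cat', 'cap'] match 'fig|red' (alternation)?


Alternation 'fig|red' matches either 'fig' or 'red'.
Checking each word:
  'big' -> no
  'bin' -> no
  'tin' -> no
  'cat' -> no
  'cap' -> no
Matches: []
Count: 0

0


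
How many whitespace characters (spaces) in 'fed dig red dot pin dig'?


\s matches whitespace characters (spaces, tabs, etc.).
Text: 'fed dig red dot pin dig'
This text has 6 words separated by spaces.
Number of spaces = number of words - 1 = 6 - 1 = 5

5


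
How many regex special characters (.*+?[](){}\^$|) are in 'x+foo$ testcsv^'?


Regex special characters are: . * + ? [ ] ( ) { } \ ^ $ |
Scanning 'x+foo$ testcsv^':
  pos 1: '+' -> SPECIAL
  pos 5: '$' -> SPECIAL
  pos 14: '^' -> SPECIAL
Special chars found: ['+', '$', '^']
Total: 3

3


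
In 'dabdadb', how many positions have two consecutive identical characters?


Looking for consecutive identical characters in 'dabdadb':
  pos 0-1: 'd' vs 'a' -> different
  pos 1-2: 'a' vs 'b' -> different
  pos 2-3: 'b' vs 'd' -> different
  pos 3-4: 'd' vs 'a' -> different
  pos 4-5: 'a' vs 'd' -> different
  pos 5-6: 'd' vs 'b' -> different
Consecutive identical pairs: []
Count: 0

0


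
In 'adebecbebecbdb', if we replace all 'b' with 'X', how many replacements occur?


re.sub('b', 'X', text) replaces every occurrence of 'b' with 'X'.
Text: 'adebecbebecbdb'
Scanning for 'b':
  pos 3: 'b' -> replacement #1
  pos 6: 'b' -> replacement #2
  pos 8: 'b' -> replacement #3
  pos 11: 'b' -> replacement #4
  pos 13: 'b' -> replacement #5
Total replacements: 5

5


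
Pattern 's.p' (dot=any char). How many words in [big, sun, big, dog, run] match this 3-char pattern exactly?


Pattern 's.p' means: starts with 's', any single char, ends with 'p'.
Checking each word (must be exactly 3 chars):
  'big' (len=3): no
  'sun' (len=3): no
  'big' (len=3): no
  'dog' (len=3): no
  'run' (len=3): no
Matching words: []
Total: 0

0


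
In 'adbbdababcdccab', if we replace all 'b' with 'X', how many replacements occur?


re.sub('b', 'X', text) replaces every occurrence of 'b' with 'X'.
Text: 'adbbdababcdccab'
Scanning for 'b':
  pos 2: 'b' -> replacement #1
  pos 3: 'b' -> replacement #2
  pos 6: 'b' -> replacement #3
  pos 8: 'b' -> replacement #4
  pos 14: 'b' -> replacement #5
Total replacements: 5

5


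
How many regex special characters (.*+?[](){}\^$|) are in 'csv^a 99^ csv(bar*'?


Regex special characters are: . * + ? [ ] ( ) { } \ ^ $ |
Scanning 'csv^a 99^ csv(bar*':
  pos 3: '^' -> SPECIAL
  pos 8: '^' -> SPECIAL
  pos 13: '(' -> SPECIAL
  pos 17: '*' -> SPECIAL
Special chars found: ['^', '^', '(', '*']
Total: 4

4


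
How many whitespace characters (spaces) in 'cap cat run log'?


\s matches whitespace characters (spaces, tabs, etc.).
Text: 'cap cat run log'
This text has 4 words separated by spaces.
Number of spaces = number of words - 1 = 4 - 1 = 3

3


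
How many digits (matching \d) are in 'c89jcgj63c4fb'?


\d matches any digit 0-9.
Scanning 'c89jcgj63c4fb':
  pos 1: '8' -> DIGIT
  pos 2: '9' -> DIGIT
  pos 7: '6' -> DIGIT
  pos 8: '3' -> DIGIT
  pos 10: '4' -> DIGIT
Digits found: ['8', '9', '6', '3', '4']
Total: 5

5


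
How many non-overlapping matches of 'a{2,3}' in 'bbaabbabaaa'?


Pattern 'a{2,3}' matches between 2 and 3 consecutive a's (greedy).
String: 'bbaabbabaaa'
Finding runs of a's and applying greedy matching:
  Run at pos 2: 'aa' (length 2)
  Run at pos 6: 'a' (length 1)
  Run at pos 8: 'aaa' (length 3)
Matches: ['aa', 'aaa']
Count: 2

2


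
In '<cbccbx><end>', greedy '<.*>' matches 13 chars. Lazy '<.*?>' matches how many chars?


Greedy '<.*>' tries to match as MUCH as possible.
Lazy '<.*?>' tries to match as LITTLE as possible.

String: '<cbccbx><end>'
Greedy '<.*>' starts at first '<' and extends to the LAST '>': '<cbccbx><end>' (13 chars)
Lazy '<.*?>' starts at first '<' and stops at the FIRST '>': '<cbccbx>' (8 chars)

8


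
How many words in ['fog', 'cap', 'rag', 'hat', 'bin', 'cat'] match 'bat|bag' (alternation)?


Alternation 'bat|bag' matches either 'bat' or 'bag'.
Checking each word:
  'fog' -> no
  'cap' -> no
  'rag' -> no
  'hat' -> no
  'bin' -> no
  'cat' -> no
Matches: []
Count: 0

0


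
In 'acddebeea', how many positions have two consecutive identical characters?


Looking for consecutive identical characters in 'acddebeea':
  pos 0-1: 'a' vs 'c' -> different
  pos 1-2: 'c' vs 'd' -> different
  pos 2-3: 'd' vs 'd' -> MATCH ('dd')
  pos 3-4: 'd' vs 'e' -> different
  pos 4-5: 'e' vs 'b' -> different
  pos 5-6: 'b' vs 'e' -> different
  pos 6-7: 'e' vs 'e' -> MATCH ('ee')
  pos 7-8: 'e' vs 'a' -> different
Consecutive identical pairs: ['dd', 'ee']
Count: 2

2


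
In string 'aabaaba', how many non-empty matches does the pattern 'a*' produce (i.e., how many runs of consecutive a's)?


Pattern 'a*' matches zero or more a's. We want non-empty runs of consecutive a's.
String: 'aabaaba'
Walking through the string to find runs of a's:
  Run 1: positions 0-1 -> 'aa'
  Run 2: positions 3-4 -> 'aa'
  Run 3: positions 6-6 -> 'a'
Non-empty runs found: ['aa', 'aa', 'a']
Count: 3

3


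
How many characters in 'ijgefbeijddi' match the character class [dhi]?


Character class [dhi] matches any of: {d, h, i}
Scanning string 'ijgefbeijddi' character by character:
  pos 0: 'i' -> MATCH
  pos 1: 'j' -> no
  pos 2: 'g' -> no
  pos 3: 'e' -> no
  pos 4: 'f' -> no
  pos 5: 'b' -> no
  pos 6: 'e' -> no
  pos 7: 'i' -> MATCH
  pos 8: 'j' -> no
  pos 9: 'd' -> MATCH
  pos 10: 'd' -> MATCH
  pos 11: 'i' -> MATCH
Total matches: 5

5


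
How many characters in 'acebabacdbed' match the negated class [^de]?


Negated class [^de] matches any char NOT in {d, e}
Scanning 'acebabacdbed':
  pos 0: 'a' -> MATCH
  pos 1: 'c' -> MATCH
  pos 2: 'e' -> no (excluded)
  pos 3: 'b' -> MATCH
  pos 4: 'a' -> MATCH
  pos 5: 'b' -> MATCH
  pos 6: 'a' -> MATCH
  pos 7: 'c' -> MATCH
  pos 8: 'd' -> no (excluded)
  pos 9: 'b' -> MATCH
  pos 10: 'e' -> no (excluded)
  pos 11: 'd' -> no (excluded)
Total matches: 8

8


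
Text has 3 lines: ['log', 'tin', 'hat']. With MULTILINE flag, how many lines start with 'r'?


With MULTILINE flag, ^ matches the start of each line.
Lines: ['log', 'tin', 'hat']
Checking which lines start with 'r':
  Line 1: 'log' -> no
  Line 2: 'tin' -> no
  Line 3: 'hat' -> no
Matching lines: []
Count: 0

0


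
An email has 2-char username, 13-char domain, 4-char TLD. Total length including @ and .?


An email address has format: username@domain.tld
Username length: 2
'@' character: 1
Domain length: 13
'.' character: 1
TLD length: 4
Total = 2 + 1 + 13 + 1 + 4 = 21

21


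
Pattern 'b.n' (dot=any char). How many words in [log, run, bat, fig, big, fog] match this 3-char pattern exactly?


Pattern 'b.n' means: starts with 'b', any single char, ends with 'n'.
Checking each word (must be exactly 3 chars):
  'log' (len=3): no
  'run' (len=3): no
  'bat' (len=3): no
  'fig' (len=3): no
  'big' (len=3): no
  'fog' (len=3): no
Matching words: []
Total: 0

0


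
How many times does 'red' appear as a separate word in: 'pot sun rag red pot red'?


Scanning each word for exact match 'red':
  Word 1: 'pot' -> no
  Word 2: 'sun' -> no
  Word 3: 'rag' -> no
  Word 4: 'red' -> MATCH
  Word 5: 'pot' -> no
  Word 6: 'red' -> MATCH
Total matches: 2

2


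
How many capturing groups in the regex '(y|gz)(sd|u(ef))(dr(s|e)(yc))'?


To count capturing groups, count each '(' that starts a group.
Pattern: '(y|gz)(sd|u(ef))(dr(s|e)(yc))'
Walking through the pattern:
  Position 0: '(' -> group #1
  Position 6: '(' -> group #2
  Position 11: '(' -> group #3
  Position 16: '(' -> group #4
  Position 19: '(' -> group #5
  Position 24: '(' -> group #6
Total capturing groups: 6

6


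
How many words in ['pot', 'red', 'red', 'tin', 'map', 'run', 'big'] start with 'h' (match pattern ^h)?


Pattern ^h anchors to start of word. Check which words begin with 'h':
  'pot' -> no
  'red' -> no
  'red' -> no
  'tin' -> no
  'map' -> no
  'run' -> no
  'big' -> no
Matching words: []
Count: 0

0


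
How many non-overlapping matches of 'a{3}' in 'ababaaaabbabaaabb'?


Pattern 'a{3}' matches exactly 3 consecutive a's (greedy, non-overlapping).
String: 'ababaaaabbabaaabb'
Scanning for runs of a's:
  Run at pos 0: 'a' (length 1) -> 0 match(es)
  Run at pos 2: 'a' (length 1) -> 0 match(es)
  Run at pos 4: 'aaaa' (length 4) -> 1 match(es)
  Run at pos 10: 'a' (length 1) -> 0 match(es)
  Run at pos 12: 'aaa' (length 3) -> 1 match(es)
Matches found: ['aaa', 'aaa']
Total: 2

2


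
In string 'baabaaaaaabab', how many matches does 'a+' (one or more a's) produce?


Pattern 'a+' matches one or more consecutive a's.
String: 'baabaaaaaabab'
Scanning for runs of a:
  Match 1: 'aa' (length 2)
  Match 2: 'aaaaaa' (length 6)
  Match 3: 'a' (length 1)
Total matches: 3

3


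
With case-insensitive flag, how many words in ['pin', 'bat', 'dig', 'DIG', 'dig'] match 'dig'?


Case-insensitive matching: compare each word's lowercase form to 'dig'.
  'pin' -> lower='pin' -> no
  'bat' -> lower='bat' -> no
  'dig' -> lower='dig' -> MATCH
  'DIG' -> lower='dig' -> MATCH
  'dig' -> lower='dig' -> MATCH
Matches: ['dig', 'DIG', 'dig']
Count: 3

3


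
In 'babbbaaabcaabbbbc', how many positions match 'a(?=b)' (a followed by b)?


Lookahead 'a(?=b)' matches 'a' only when followed by 'b'.
String: 'babbbaaabcaabbbbc'
Checking each position where char is 'a':
  pos 1: 'a' -> MATCH (next='b')
  pos 5: 'a' -> no (next='a')
  pos 6: 'a' -> no (next='a')
  pos 7: 'a' -> MATCH (next='b')
  pos 10: 'a' -> no (next='a')
  pos 11: 'a' -> MATCH (next='b')
Matching positions: [1, 7, 11]
Count: 3

3


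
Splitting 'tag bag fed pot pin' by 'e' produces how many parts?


Splitting by 'e' breaks the string at each occurrence of the separator.
Text: 'tag bag fed pot pin'
Parts after split:
  Part 1: 'tag bag f'
  Part 2: 'd pot pin'
Total parts: 2

2


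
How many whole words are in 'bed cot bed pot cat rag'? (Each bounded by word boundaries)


Word boundaries (\b) mark the start/end of each word.
Text: 'bed cot bed pot cat rag'
Splitting by whitespace:
  Word 1: 'bed'
  Word 2: 'cot'
  Word 3: 'bed'
  Word 4: 'pot'
  Word 5: 'cat'
  Word 6: 'rag'
Total whole words: 6

6


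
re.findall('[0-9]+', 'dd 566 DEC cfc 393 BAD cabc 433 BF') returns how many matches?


Pattern '[0-9]+' finds one or more digits.
Text: 'dd 566 DEC cfc 393 BAD cabc 433 BF'
Scanning for matches:
  Match 1: '566'
  Match 2: '393'
  Match 3: '433'
Total matches: 3

3


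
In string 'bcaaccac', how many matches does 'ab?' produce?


Pattern 'ab?' matches 'a' optionally followed by 'b'.
String: 'bcaaccac'
Scanning left to right for 'a' then checking next char:
  Match 1: 'a' (a not followed by b)
  Match 2: 'a' (a not followed by b)
  Match 3: 'a' (a not followed by b)
Total matches: 3

3


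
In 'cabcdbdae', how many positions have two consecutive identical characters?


Looking for consecutive identical characters in 'cabcdbdae':
  pos 0-1: 'c' vs 'a' -> different
  pos 1-2: 'a' vs 'b' -> different
  pos 2-3: 'b' vs 'c' -> different
  pos 3-4: 'c' vs 'd' -> different
  pos 4-5: 'd' vs 'b' -> different
  pos 5-6: 'b' vs 'd' -> different
  pos 6-7: 'd' vs 'a' -> different
  pos 7-8: 'a' vs 'e' -> different
Consecutive identical pairs: []
Count: 0

0


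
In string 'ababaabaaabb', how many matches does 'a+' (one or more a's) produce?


Pattern 'a+' matches one or more consecutive a's.
String: 'ababaabaaabb'
Scanning for runs of a:
  Match 1: 'a' (length 1)
  Match 2: 'a' (length 1)
  Match 3: 'aa' (length 2)
  Match 4: 'aaa' (length 3)
Total matches: 4

4


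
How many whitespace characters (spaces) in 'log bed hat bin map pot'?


\s matches whitespace characters (spaces, tabs, etc.).
Text: 'log bed hat bin map pot'
This text has 6 words separated by spaces.
Number of spaces = number of words - 1 = 6 - 1 = 5

5


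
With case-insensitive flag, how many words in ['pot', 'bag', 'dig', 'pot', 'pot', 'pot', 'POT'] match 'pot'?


Case-insensitive matching: compare each word's lowercase form to 'pot'.
  'pot' -> lower='pot' -> MATCH
  'bag' -> lower='bag' -> no
  'dig' -> lower='dig' -> no
  'pot' -> lower='pot' -> MATCH
  'pot' -> lower='pot' -> MATCH
  'pot' -> lower='pot' -> MATCH
  'POT' -> lower='pot' -> MATCH
Matches: ['pot', 'pot', 'pot', 'pot', 'POT']
Count: 5

5


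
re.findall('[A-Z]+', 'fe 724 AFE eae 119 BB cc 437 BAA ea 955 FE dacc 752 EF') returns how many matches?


Pattern '[A-Z]+' finds one or more uppercase letters.
Text: 'fe 724 AFE eae 119 BB cc 437 BAA ea 955 FE dacc 752 EF'
Scanning for matches:
  Match 1: 'AFE'
  Match 2: 'BB'
  Match 3: 'BAA'
  Match 4: 'FE'
  Match 5: 'EF'
Total matches: 5

5


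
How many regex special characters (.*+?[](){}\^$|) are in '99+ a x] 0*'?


Regex special characters are: . * + ? [ ] ( ) { } \ ^ $ |
Scanning '99+ a x] 0*':
  pos 2: '+' -> SPECIAL
  pos 7: ']' -> SPECIAL
  pos 10: '*' -> SPECIAL
Special chars found: ['+', ']', '*']
Total: 3

3


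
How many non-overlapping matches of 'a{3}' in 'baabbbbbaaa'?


Pattern 'a{3}' matches exactly 3 consecutive a's (greedy, non-overlapping).
String: 'baabbbbbaaa'
Scanning for runs of a's:
  Run at pos 1: 'aa' (length 2) -> 0 match(es)
  Run at pos 8: 'aaa' (length 3) -> 1 match(es)
Matches found: ['aaa']
Total: 1

1


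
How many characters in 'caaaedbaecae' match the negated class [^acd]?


Negated class [^acd] matches any char NOT in {a, c, d}
Scanning 'caaaedbaecae':
  pos 0: 'c' -> no (excluded)
  pos 1: 'a' -> no (excluded)
  pos 2: 'a' -> no (excluded)
  pos 3: 'a' -> no (excluded)
  pos 4: 'e' -> MATCH
  pos 5: 'd' -> no (excluded)
  pos 6: 'b' -> MATCH
  pos 7: 'a' -> no (excluded)
  pos 8: 'e' -> MATCH
  pos 9: 'c' -> no (excluded)
  pos 10: 'a' -> no (excluded)
  pos 11: 'e' -> MATCH
Total matches: 4

4


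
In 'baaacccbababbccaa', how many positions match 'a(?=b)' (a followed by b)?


Lookahead 'a(?=b)' matches 'a' only when followed by 'b'.
String: 'baaacccbababbccaa'
Checking each position where char is 'a':
  pos 1: 'a' -> no (next='a')
  pos 2: 'a' -> no (next='a')
  pos 3: 'a' -> no (next='c')
  pos 8: 'a' -> MATCH (next='b')
  pos 10: 'a' -> MATCH (next='b')
  pos 15: 'a' -> no (next='a')
Matching positions: [8, 10]
Count: 2

2


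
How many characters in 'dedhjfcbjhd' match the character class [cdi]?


Character class [cdi] matches any of: {c, d, i}
Scanning string 'dedhjfcbjhd' character by character:
  pos 0: 'd' -> MATCH
  pos 1: 'e' -> no
  pos 2: 'd' -> MATCH
  pos 3: 'h' -> no
  pos 4: 'j' -> no
  pos 5: 'f' -> no
  pos 6: 'c' -> MATCH
  pos 7: 'b' -> no
  pos 8: 'j' -> no
  pos 9: 'h' -> no
  pos 10: 'd' -> MATCH
Total matches: 4

4


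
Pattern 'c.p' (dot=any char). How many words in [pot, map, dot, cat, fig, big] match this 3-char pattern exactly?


Pattern 'c.p' means: starts with 'c', any single char, ends with 'p'.
Checking each word (must be exactly 3 chars):
  'pot' (len=3): no
  'map' (len=3): no
  'dot' (len=3): no
  'cat' (len=3): no
  'fig' (len=3): no
  'big' (len=3): no
Matching words: []
Total: 0

0


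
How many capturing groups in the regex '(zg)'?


To count capturing groups, count each '(' that starts a group.
Pattern: '(zg)'
Walking through the pattern:
  Position 0: '(' -> group #1
Total capturing groups: 1

1


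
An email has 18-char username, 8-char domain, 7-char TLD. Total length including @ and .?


An email address has format: username@domain.tld
Username length: 18
'@' character: 1
Domain length: 8
'.' character: 1
TLD length: 7
Total = 18 + 1 + 8 + 1 + 7 = 35

35


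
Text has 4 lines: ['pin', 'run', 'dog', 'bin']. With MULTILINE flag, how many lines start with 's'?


With MULTILINE flag, ^ matches the start of each line.
Lines: ['pin', 'run', 'dog', 'bin']
Checking which lines start with 's':
  Line 1: 'pin' -> no
  Line 2: 'run' -> no
  Line 3: 'dog' -> no
  Line 4: 'bin' -> no
Matching lines: []
Count: 0

0


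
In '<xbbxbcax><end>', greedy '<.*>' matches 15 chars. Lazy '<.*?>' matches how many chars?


Greedy '<.*>' tries to match as MUCH as possible.
Lazy '<.*?>' tries to match as LITTLE as possible.

String: '<xbbxbcax><end>'
Greedy '<.*>' starts at first '<' and extends to the LAST '>': '<xbbxbcax><end>' (15 chars)
Lazy '<.*?>' starts at first '<' and stops at the FIRST '>': '<xbbxbcax>' (10 chars)

10


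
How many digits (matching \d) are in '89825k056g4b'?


\d matches any digit 0-9.
Scanning '89825k056g4b':
  pos 0: '8' -> DIGIT
  pos 1: '9' -> DIGIT
  pos 2: '8' -> DIGIT
  pos 3: '2' -> DIGIT
  pos 4: '5' -> DIGIT
  pos 6: '0' -> DIGIT
  pos 7: '5' -> DIGIT
  pos 8: '6' -> DIGIT
  pos 10: '4' -> DIGIT
Digits found: ['8', '9', '8', '2', '5', '0', '5', '6', '4']
Total: 9

9


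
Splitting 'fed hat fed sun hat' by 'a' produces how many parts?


Splitting by 'a' breaks the string at each occurrence of the separator.
Text: 'fed hat fed sun hat'
Parts after split:
  Part 1: 'fed h'
  Part 2: 't fed sun h'
  Part 3: 't'
Total parts: 3

3


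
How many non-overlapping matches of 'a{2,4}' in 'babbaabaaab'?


Pattern 'a{2,4}' matches between 2 and 4 consecutive a's (greedy).
String: 'babbaabaaab'
Finding runs of a's and applying greedy matching:
  Run at pos 1: 'a' (length 1)
  Run at pos 4: 'aa' (length 2)
  Run at pos 7: 'aaa' (length 3)
Matches: ['aa', 'aaa']
Count: 2

2


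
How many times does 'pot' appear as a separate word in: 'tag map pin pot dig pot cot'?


Scanning each word for exact match 'pot':
  Word 1: 'tag' -> no
  Word 2: 'map' -> no
  Word 3: 'pin' -> no
  Word 4: 'pot' -> MATCH
  Word 5: 'dig' -> no
  Word 6: 'pot' -> MATCH
  Word 7: 'cot' -> no
Total matches: 2

2


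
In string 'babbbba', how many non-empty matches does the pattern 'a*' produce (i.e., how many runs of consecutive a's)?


Pattern 'a*' matches zero or more a's. We want non-empty runs of consecutive a's.
String: 'babbbba'
Walking through the string to find runs of a's:
  Run 1: positions 1-1 -> 'a'
  Run 2: positions 6-6 -> 'a'
Non-empty runs found: ['a', 'a']
Count: 2

2


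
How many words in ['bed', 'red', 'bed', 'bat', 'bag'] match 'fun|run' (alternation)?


Alternation 'fun|run' matches either 'fun' or 'run'.
Checking each word:
  'bed' -> no
  'red' -> no
  'bed' -> no
  'bat' -> no
  'bag' -> no
Matches: []
Count: 0

0


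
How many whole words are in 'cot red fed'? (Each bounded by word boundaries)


Word boundaries (\b) mark the start/end of each word.
Text: 'cot red fed'
Splitting by whitespace:
  Word 1: 'cot'
  Word 2: 'red'
  Word 3: 'fed'
Total whole words: 3

3


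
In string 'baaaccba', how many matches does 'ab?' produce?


Pattern 'ab?' matches 'a' optionally followed by 'b'.
String: 'baaaccba'
Scanning left to right for 'a' then checking next char:
  Match 1: 'a' (a not followed by b)
  Match 2: 'a' (a not followed by b)
  Match 3: 'a' (a not followed by b)
  Match 4: 'a' (a not followed by b)
Total matches: 4

4


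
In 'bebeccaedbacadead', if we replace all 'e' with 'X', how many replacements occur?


re.sub('e', 'X', text) replaces every occurrence of 'e' with 'X'.
Text: 'bebeccaedbacadead'
Scanning for 'e':
  pos 1: 'e' -> replacement #1
  pos 3: 'e' -> replacement #2
  pos 7: 'e' -> replacement #3
  pos 14: 'e' -> replacement #4
Total replacements: 4

4


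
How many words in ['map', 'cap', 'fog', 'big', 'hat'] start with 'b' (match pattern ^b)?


Pattern ^b anchors to start of word. Check which words begin with 'b':
  'map' -> no
  'cap' -> no
  'fog' -> no
  'big' -> MATCH (starts with 'b')
  'hat' -> no
Matching words: ['big']
Count: 1

1


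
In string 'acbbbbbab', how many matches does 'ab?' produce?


Pattern 'ab?' matches 'a' optionally followed by 'b'.
String: 'acbbbbbab'
Scanning left to right for 'a' then checking next char:
  Match 1: 'a' (a not followed by b)
  Match 2: 'ab' (a followed by b)
Total matches: 2

2


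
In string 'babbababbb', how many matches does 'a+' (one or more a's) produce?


Pattern 'a+' matches one or more consecutive a's.
String: 'babbababbb'
Scanning for runs of a:
  Match 1: 'a' (length 1)
  Match 2: 'a' (length 1)
  Match 3: 'a' (length 1)
Total matches: 3

3


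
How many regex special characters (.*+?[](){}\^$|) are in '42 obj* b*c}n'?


Regex special characters are: . * + ? [ ] ( ) { } \ ^ $ |
Scanning '42 obj* b*c}n':
  pos 6: '*' -> SPECIAL
  pos 9: '*' -> SPECIAL
  pos 11: '}' -> SPECIAL
Special chars found: ['*', '*', '}']
Total: 3

3


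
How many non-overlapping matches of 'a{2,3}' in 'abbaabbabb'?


Pattern 'a{2,3}' matches between 2 and 3 consecutive a's (greedy).
String: 'abbaabbabb'
Finding runs of a's and applying greedy matching:
  Run at pos 0: 'a' (length 1)
  Run at pos 3: 'aa' (length 2)
  Run at pos 7: 'a' (length 1)
Matches: ['aa']
Count: 1

1


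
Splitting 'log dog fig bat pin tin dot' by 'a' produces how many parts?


Splitting by 'a' breaks the string at each occurrence of the separator.
Text: 'log dog fig bat pin tin dot'
Parts after split:
  Part 1: 'log dog fig b'
  Part 2: 't pin tin dot'
Total parts: 2

2


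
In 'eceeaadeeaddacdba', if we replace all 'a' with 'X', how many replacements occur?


re.sub('a', 'X', text) replaces every occurrence of 'a' with 'X'.
Text: 'eceeaadeeaddacdba'
Scanning for 'a':
  pos 4: 'a' -> replacement #1
  pos 5: 'a' -> replacement #2
  pos 9: 'a' -> replacement #3
  pos 12: 'a' -> replacement #4
  pos 16: 'a' -> replacement #5
Total replacements: 5

5


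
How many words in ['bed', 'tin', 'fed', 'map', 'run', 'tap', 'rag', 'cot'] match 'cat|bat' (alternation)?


Alternation 'cat|bat' matches either 'cat' or 'bat'.
Checking each word:
  'bed' -> no
  'tin' -> no
  'fed' -> no
  'map' -> no
  'run' -> no
  'tap' -> no
  'rag' -> no
  'cot' -> no
Matches: []
Count: 0

0


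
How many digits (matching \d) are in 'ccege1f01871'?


\d matches any digit 0-9.
Scanning 'ccege1f01871':
  pos 5: '1' -> DIGIT
  pos 7: '0' -> DIGIT
  pos 8: '1' -> DIGIT
  pos 9: '8' -> DIGIT
  pos 10: '7' -> DIGIT
  pos 11: '1' -> DIGIT
Digits found: ['1', '0', '1', '8', '7', '1']
Total: 6

6


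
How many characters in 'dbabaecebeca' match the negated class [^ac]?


Negated class [^ac] matches any char NOT in {a, c}
Scanning 'dbabaecebeca':
  pos 0: 'd' -> MATCH
  pos 1: 'b' -> MATCH
  pos 2: 'a' -> no (excluded)
  pos 3: 'b' -> MATCH
  pos 4: 'a' -> no (excluded)
  pos 5: 'e' -> MATCH
  pos 6: 'c' -> no (excluded)
  pos 7: 'e' -> MATCH
  pos 8: 'b' -> MATCH
  pos 9: 'e' -> MATCH
  pos 10: 'c' -> no (excluded)
  pos 11: 'a' -> no (excluded)
Total matches: 7

7


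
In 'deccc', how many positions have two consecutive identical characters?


Looking for consecutive identical characters in 'deccc':
  pos 0-1: 'd' vs 'e' -> different
  pos 1-2: 'e' vs 'c' -> different
  pos 2-3: 'c' vs 'c' -> MATCH ('cc')
  pos 3-4: 'c' vs 'c' -> MATCH ('cc')
Consecutive identical pairs: ['cc', 'cc']
Count: 2

2


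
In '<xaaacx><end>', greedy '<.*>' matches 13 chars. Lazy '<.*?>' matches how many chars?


Greedy '<.*>' tries to match as MUCH as possible.
Lazy '<.*?>' tries to match as LITTLE as possible.

String: '<xaaacx><end>'
Greedy '<.*>' starts at first '<' and extends to the LAST '>': '<xaaacx><end>' (13 chars)
Lazy '<.*?>' starts at first '<' and stops at the FIRST '>': '<xaaacx>' (8 chars)

8


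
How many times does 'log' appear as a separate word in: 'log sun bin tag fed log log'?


Scanning each word for exact match 'log':
  Word 1: 'log' -> MATCH
  Word 2: 'sun' -> no
  Word 3: 'bin' -> no
  Word 4: 'tag' -> no
  Word 5: 'fed' -> no
  Word 6: 'log' -> MATCH
  Word 7: 'log' -> MATCH
Total matches: 3

3


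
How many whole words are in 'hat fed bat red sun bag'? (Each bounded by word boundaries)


Word boundaries (\b) mark the start/end of each word.
Text: 'hat fed bat red sun bag'
Splitting by whitespace:
  Word 1: 'hat'
  Word 2: 'fed'
  Word 3: 'bat'
  Word 4: 'red'
  Word 5: 'sun'
  Word 6: 'bag'
Total whole words: 6

6


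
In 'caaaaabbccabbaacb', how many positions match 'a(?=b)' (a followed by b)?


Lookahead 'a(?=b)' matches 'a' only when followed by 'b'.
String: 'caaaaabbccabbaacb'
Checking each position where char is 'a':
  pos 1: 'a' -> no (next='a')
  pos 2: 'a' -> no (next='a')
  pos 3: 'a' -> no (next='a')
  pos 4: 'a' -> no (next='a')
  pos 5: 'a' -> MATCH (next='b')
  pos 10: 'a' -> MATCH (next='b')
  pos 13: 'a' -> no (next='a')
  pos 14: 'a' -> no (next='c')
Matching positions: [5, 10]
Count: 2

2


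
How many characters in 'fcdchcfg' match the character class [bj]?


Character class [bj] matches any of: {b, j}
Scanning string 'fcdchcfg' character by character:
  pos 0: 'f' -> no
  pos 1: 'c' -> no
  pos 2: 'd' -> no
  pos 3: 'c' -> no
  pos 4: 'h' -> no
  pos 5: 'c' -> no
  pos 6: 'f' -> no
  pos 7: 'g' -> no
Total matches: 0

0


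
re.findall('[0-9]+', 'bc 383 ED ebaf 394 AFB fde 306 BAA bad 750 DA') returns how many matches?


Pattern '[0-9]+' finds one or more digits.
Text: 'bc 383 ED ebaf 394 AFB fde 306 BAA bad 750 DA'
Scanning for matches:
  Match 1: '383'
  Match 2: '394'
  Match 3: '306'
  Match 4: '750'
Total matches: 4

4


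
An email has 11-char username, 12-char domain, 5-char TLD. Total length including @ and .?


An email address has format: username@domain.tld
Username length: 11
'@' character: 1
Domain length: 12
'.' character: 1
TLD length: 5
Total = 11 + 1 + 12 + 1 + 5 = 30

30


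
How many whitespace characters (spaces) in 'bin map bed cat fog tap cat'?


\s matches whitespace characters (spaces, tabs, etc.).
Text: 'bin map bed cat fog tap cat'
This text has 7 words separated by spaces.
Number of spaces = number of words - 1 = 7 - 1 = 6

6


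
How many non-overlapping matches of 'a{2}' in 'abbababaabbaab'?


Pattern 'a{2}' matches exactly 2 consecutive a's (greedy, non-overlapping).
String: 'abbababaabbaab'
Scanning for runs of a's:
  Run at pos 0: 'a' (length 1) -> 0 match(es)
  Run at pos 3: 'a' (length 1) -> 0 match(es)
  Run at pos 5: 'a' (length 1) -> 0 match(es)
  Run at pos 7: 'aa' (length 2) -> 1 match(es)
  Run at pos 11: 'aa' (length 2) -> 1 match(es)
Matches found: ['aa', 'aa']
Total: 2

2


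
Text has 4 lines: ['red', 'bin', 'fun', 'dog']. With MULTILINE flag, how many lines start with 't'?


With MULTILINE flag, ^ matches the start of each line.
Lines: ['red', 'bin', 'fun', 'dog']
Checking which lines start with 't':
  Line 1: 'red' -> no
  Line 2: 'bin' -> no
  Line 3: 'fun' -> no
  Line 4: 'dog' -> no
Matching lines: []
Count: 0

0


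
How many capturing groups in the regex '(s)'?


To count capturing groups, count each '(' that starts a group.
Pattern: '(s)'
Walking through the pattern:
  Position 0: '(' -> group #1
Total capturing groups: 1

1


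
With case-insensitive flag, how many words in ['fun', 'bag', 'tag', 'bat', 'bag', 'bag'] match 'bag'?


Case-insensitive matching: compare each word's lowercase form to 'bag'.
  'fun' -> lower='fun' -> no
  'bag' -> lower='bag' -> MATCH
  'tag' -> lower='tag' -> no
  'bat' -> lower='bat' -> no
  'bag' -> lower='bag' -> MATCH
  'bag' -> lower='bag' -> MATCH
Matches: ['bag', 'bag', 'bag']
Count: 3

3


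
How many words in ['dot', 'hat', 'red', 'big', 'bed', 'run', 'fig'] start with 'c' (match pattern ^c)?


Pattern ^c anchors to start of word. Check which words begin with 'c':
  'dot' -> no
  'hat' -> no
  'red' -> no
  'big' -> no
  'bed' -> no
  'run' -> no
  'fig' -> no
Matching words: []
Count: 0

0


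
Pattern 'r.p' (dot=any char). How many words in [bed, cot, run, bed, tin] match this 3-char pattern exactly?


Pattern 'r.p' means: starts with 'r', any single char, ends with 'p'.
Checking each word (must be exactly 3 chars):
  'bed' (len=3): no
  'cot' (len=3): no
  'run' (len=3): no
  'bed' (len=3): no
  'tin' (len=3): no
Matching words: []
Total: 0

0


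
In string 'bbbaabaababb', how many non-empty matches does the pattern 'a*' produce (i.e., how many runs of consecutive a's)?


Pattern 'a*' matches zero or more a's. We want non-empty runs of consecutive a's.
String: 'bbbaabaababb'
Walking through the string to find runs of a's:
  Run 1: positions 3-4 -> 'aa'
  Run 2: positions 6-7 -> 'aa'
  Run 3: positions 9-9 -> 'a'
Non-empty runs found: ['aa', 'aa', 'a']
Count: 3

3


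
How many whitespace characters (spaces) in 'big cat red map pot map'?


\s matches whitespace characters (spaces, tabs, etc.).
Text: 'big cat red map pot map'
This text has 6 words separated by spaces.
Number of spaces = number of words - 1 = 6 - 1 = 5

5


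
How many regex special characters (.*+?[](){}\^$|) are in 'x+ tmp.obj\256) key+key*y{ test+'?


Regex special characters are: . * + ? [ ] ( ) { } \ ^ $ |
Scanning 'x+ tmp.obj\256) key+key*y{ test+':
  pos 1: '+' -> SPECIAL
  pos 6: '.' -> SPECIAL
  pos 10: '\' -> SPECIAL
  pos 14: ')' -> SPECIAL
  pos 19: '+' -> SPECIAL
  pos 23: '*' -> SPECIAL
  pos 25: '{' -> SPECIAL
  pos 31: '+' -> SPECIAL
Special chars found: ['+', '.', '\\', ')', '+', '*', '{', '+']
Total: 8

8


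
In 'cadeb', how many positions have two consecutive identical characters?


Looking for consecutive identical characters in 'cadeb':
  pos 0-1: 'c' vs 'a' -> different
  pos 1-2: 'a' vs 'd' -> different
  pos 2-3: 'd' vs 'e' -> different
  pos 3-4: 'e' vs 'b' -> different
Consecutive identical pairs: []
Count: 0

0


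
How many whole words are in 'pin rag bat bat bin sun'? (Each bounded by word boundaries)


Word boundaries (\b) mark the start/end of each word.
Text: 'pin rag bat bat bin sun'
Splitting by whitespace:
  Word 1: 'pin'
  Word 2: 'rag'
  Word 3: 'bat'
  Word 4: 'bat'
  Word 5: 'bin'
  Word 6: 'sun'
Total whole words: 6

6


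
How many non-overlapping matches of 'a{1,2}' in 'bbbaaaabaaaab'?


Pattern 'a{1,2}' matches between 1 and 2 consecutive a's (greedy).
String: 'bbbaaaabaaaab'
Finding runs of a's and applying greedy matching:
  Run at pos 3: 'aaaa' (length 4)
  Run at pos 8: 'aaaa' (length 4)
Matches: ['aa', 'aa', 'aa', 'aa']
Count: 4

4


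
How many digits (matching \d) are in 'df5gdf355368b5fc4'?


\d matches any digit 0-9.
Scanning 'df5gdf355368b5fc4':
  pos 2: '5' -> DIGIT
  pos 6: '3' -> DIGIT
  pos 7: '5' -> DIGIT
  pos 8: '5' -> DIGIT
  pos 9: '3' -> DIGIT
  pos 10: '6' -> DIGIT
  pos 11: '8' -> DIGIT
  pos 13: '5' -> DIGIT
  pos 16: '4' -> DIGIT
Digits found: ['5', '3', '5', '5', '3', '6', '8', '5', '4']
Total: 9

9


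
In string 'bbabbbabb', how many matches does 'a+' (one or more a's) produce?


Pattern 'a+' matches one or more consecutive a's.
String: 'bbabbbabb'
Scanning for runs of a:
  Match 1: 'a' (length 1)
  Match 2: 'a' (length 1)
Total matches: 2

2
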